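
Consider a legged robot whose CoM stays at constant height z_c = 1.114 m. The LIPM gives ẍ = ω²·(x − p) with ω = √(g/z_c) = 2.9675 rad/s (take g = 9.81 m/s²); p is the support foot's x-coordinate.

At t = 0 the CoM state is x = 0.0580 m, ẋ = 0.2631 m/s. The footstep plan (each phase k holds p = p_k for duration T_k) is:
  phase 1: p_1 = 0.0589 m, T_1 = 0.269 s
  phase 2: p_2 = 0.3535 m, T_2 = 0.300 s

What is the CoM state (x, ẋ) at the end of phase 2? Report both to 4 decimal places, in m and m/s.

phase 1: p=0.0589, T=0.269, ωT=0.798257, cosh=1.335889, sinh=0.885777; start (x,ẋ)=(0.058000, 0.263100) → end (x,ẋ)=(0.136231, 0.349107)
phase 2: p=0.3535, T=0.300, ωT=0.890250, cosh=1.423146, sinh=1.012593; start (x,ẋ)=(0.136231, 0.349107) → end (x,ẋ)=(0.163420, -0.156035)

x = 0.1634, ẋ = -0.1560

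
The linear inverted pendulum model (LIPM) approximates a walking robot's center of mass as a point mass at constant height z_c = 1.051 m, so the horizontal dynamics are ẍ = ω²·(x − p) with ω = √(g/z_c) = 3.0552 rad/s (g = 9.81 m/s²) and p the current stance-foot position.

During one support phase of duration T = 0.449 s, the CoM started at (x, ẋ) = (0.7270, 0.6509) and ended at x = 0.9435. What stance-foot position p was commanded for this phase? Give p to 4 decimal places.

p = 0.8877

ωT = 3.0552·0.449 = 1.371785; cosh(ωT) = 2.098017, sinh(ωT) = 1.844363
x(T) = p + (x₀−p)·cosh(ωT) + (ẋ₀/ω)·sinh(ωT) ⇒ p·(1 − cosh) = x(T) − x₀·cosh − (ẋ₀/ω)·sinh
numerator   = 0.9435 − (0.7270)·2.098017 − (0.6509/3.0552)·1.844363 = -0.974694
denominator = 1 − 2.098017 = -1.098017
p = -0.974694 / -1.098017 = 0.8877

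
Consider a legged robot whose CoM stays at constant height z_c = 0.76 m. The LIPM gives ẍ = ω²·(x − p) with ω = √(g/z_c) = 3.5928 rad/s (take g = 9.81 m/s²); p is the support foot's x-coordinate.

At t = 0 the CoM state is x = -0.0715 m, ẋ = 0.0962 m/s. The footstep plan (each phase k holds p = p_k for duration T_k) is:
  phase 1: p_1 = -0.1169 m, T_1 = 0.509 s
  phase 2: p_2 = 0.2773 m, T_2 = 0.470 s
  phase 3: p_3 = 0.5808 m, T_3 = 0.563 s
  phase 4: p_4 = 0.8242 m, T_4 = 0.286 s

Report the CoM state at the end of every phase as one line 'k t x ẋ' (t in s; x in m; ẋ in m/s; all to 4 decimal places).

phase 1: p=-0.1169, T=0.509, ωT=1.828735, cosh=3.193312, sinh=3.032695; start (x,ẋ)=(-0.071500, 0.096200) → end (x,ẋ)=(0.109279, 0.801869)
phase 2: p=0.2773, T=0.470, ωT=1.688616, cosh=2.798380, sinh=2.613605; start (x,ẋ)=(0.109279, 0.801869) → end (x,ẋ)=(0.390438, 0.666191)
phase 3: p=0.5808, T=0.563, ωT=2.022746, cosh=3.845674, sinh=3.713383; start (x,ẋ)=(0.390438, 0.666191) → end (x,ẋ)=(0.537281, 0.022256)
phase 4: p=0.8242, T=0.286, ωT=1.027541, cosh=1.576036, sinh=1.218150; start (x,ẋ)=(0.537281, 0.022256) → end (x,ẋ)=(0.379552, -1.220644)

1 0.5090 0.1093 0.8019
2 0.9790 0.3904 0.6662
3 1.5420 0.5373 0.0223
4 1.8280 0.3796 -1.2206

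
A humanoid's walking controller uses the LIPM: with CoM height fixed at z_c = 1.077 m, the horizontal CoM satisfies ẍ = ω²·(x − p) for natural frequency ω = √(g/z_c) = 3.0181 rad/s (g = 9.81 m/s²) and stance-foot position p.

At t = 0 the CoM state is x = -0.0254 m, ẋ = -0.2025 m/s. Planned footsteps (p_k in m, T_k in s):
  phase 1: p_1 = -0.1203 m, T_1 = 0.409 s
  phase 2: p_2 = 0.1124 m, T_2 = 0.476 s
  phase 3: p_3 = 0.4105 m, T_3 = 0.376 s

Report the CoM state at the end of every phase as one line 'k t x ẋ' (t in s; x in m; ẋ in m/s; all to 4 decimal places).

1 0.4090 -0.0490 0.0730
2 0.8850 -0.1981 -0.8040
3 1.2610 -1.0054 -3.9414

phase 1: p=-0.1203, T=0.409, ωT=1.234403, cosh=1.863667, sinh=1.572659; start (x,ẋ)=(-0.025400, -0.202500) → end (x,ẋ)=(-0.048956, 0.073045)
phase 2: p=0.1124, T=0.476, ωT=1.436616, cosh=2.222083, sinh=1.984352; start (x,ẋ)=(-0.048956, 0.073045) → end (x,ẋ)=(-0.198120, -0.804044)
phase 3: p=0.4105, T=0.376, ωT=1.134806, cosh=1.716027, sinh=1.394542; start (x,ẋ)=(-0.198120, -0.804044) → end (x,ẋ)=(-1.005425, -3.941364)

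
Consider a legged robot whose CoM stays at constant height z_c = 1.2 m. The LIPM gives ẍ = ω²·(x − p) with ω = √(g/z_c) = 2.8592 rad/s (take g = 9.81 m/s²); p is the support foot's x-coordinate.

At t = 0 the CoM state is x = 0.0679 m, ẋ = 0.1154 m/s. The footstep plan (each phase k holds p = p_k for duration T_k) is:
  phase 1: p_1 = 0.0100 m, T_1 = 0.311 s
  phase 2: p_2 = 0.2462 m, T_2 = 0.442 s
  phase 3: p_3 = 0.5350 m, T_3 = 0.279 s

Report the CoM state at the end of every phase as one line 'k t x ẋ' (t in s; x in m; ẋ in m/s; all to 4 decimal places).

phase 1: p=0.0100, T=0.311, ωT=0.889211, cosh=1.422095, sinh=1.011115; start (x,ẋ)=(0.067900, 0.115400) → end (x,ẋ)=(0.133149, 0.331497)
phase 2: p=0.2462, T=0.442, ωT=1.263766, cosh=1.910656, sinh=1.628068; start (x,ẋ)=(0.133149, 0.331497) → end (x,ẋ)=(0.218957, 0.107127)
phase 3: p=0.5350, T=0.279, ωT=0.797717, cosh=1.335411, sinh=0.885055; start (x,ẋ)=(0.218957, 0.107127) → end (x,ẋ)=(0.146114, -0.656702)

1 0.3110 0.1331 0.3315
2 0.7530 0.2190 0.1071
3 1.0320 0.1461 -0.6567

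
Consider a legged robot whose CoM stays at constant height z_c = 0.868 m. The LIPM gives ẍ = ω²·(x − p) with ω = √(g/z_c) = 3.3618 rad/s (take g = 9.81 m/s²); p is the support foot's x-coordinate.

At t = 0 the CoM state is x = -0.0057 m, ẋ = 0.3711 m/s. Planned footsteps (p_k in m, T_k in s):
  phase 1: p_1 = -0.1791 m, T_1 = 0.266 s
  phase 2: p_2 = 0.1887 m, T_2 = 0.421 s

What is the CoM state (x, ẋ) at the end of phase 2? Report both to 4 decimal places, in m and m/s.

x = 0.8188, ẋ = 2.3974

phase 1: p=-0.1791, T=0.266, ωT=0.894239, cosh=1.427196, sinh=1.018277; start (x,ẋ)=(-0.005700, 0.371100) → end (x,ẋ)=(0.180781, 1.123223)
phase 2: p=0.1887, T=0.421, ωT=1.415318, cosh=2.180322, sinh=1.937473; start (x,ẋ)=(0.180781, 1.123223) → end (x,ẋ)=(0.818770, 2.397406)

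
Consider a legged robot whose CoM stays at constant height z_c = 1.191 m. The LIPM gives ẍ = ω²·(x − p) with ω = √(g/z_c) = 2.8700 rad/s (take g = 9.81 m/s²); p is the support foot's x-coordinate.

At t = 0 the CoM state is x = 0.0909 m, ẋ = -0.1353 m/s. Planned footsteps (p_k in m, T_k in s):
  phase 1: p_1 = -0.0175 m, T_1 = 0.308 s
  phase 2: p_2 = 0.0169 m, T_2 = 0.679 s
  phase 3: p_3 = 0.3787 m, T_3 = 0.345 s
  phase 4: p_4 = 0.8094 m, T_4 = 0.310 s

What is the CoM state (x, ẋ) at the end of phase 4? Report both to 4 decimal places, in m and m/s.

x = 1.6029, ẋ = 2.9418

phase 1: p=-0.0175, T=0.308, ωT=0.883960, cosh=1.416805, sinh=1.003661; start (x,ẋ)=(0.090900, -0.135300) → end (x,ẋ)=(0.088766, 0.120553)
phase 2: p=0.0169, T=0.679, ωT=1.948730, cosh=3.581111, sinh=3.438656; start (x,ẋ)=(0.088766, 0.120553) → end (x,ẋ)=(0.418700, 1.140958)
phase 3: p=0.3787, T=0.345, ωT=0.990150, cosh=1.531580, sinh=1.160059; start (x,ẋ)=(0.418700, 1.140958) → end (x,ẋ)=(0.901141, 1.880644)
phase 4: p=0.8094, T=0.310, ωT=0.889700, cosh=1.422589, sinh=1.011810; start (x,ẋ)=(0.901141, 1.880644) → end (x,ẋ)=(1.602925, 2.941788)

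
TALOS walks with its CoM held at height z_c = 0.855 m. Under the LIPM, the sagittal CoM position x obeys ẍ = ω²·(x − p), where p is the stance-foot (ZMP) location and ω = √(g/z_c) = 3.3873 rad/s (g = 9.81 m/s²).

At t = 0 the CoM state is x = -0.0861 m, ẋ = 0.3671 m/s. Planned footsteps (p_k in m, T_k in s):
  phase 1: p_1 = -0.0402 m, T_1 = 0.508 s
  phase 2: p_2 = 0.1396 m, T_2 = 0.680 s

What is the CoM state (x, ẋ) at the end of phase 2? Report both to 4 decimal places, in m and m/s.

phase 1: p=-0.0402, T=0.508, ωT=1.720748, cosh=2.883821, sinh=2.704889; start (x,ẋ)=(-0.086100, 0.367100) → end (x,ẋ)=(0.120576, 0.638102)
phase 2: p=0.1396, T=0.680, ωT=2.303364, cosh=5.053857, sinh=4.953935; start (x,ẋ)=(0.120576, 0.638102) → end (x,ẋ)=(0.976682, 2.905647)

x = 0.9767, ẋ = 2.9056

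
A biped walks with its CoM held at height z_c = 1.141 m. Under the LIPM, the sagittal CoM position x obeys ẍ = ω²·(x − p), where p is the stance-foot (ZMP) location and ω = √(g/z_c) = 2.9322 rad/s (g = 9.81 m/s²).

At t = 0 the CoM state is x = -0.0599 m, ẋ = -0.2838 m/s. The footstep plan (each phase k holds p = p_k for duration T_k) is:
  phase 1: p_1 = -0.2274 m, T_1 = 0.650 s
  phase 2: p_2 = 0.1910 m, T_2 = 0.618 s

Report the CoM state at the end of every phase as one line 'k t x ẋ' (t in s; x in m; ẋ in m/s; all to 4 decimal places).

phase 1: p=-0.2274, T=0.650, ωT=1.905930, cosh=3.437172, sinh=3.288488; start (x,ẋ)=(-0.059900, -0.283800) → end (x,ẋ)=(0.030042, 0.639650)
phase 2: p=0.1910, T=0.618, ωT=1.812100, cosh=3.143301, sinh=2.979990; start (x,ẋ)=(0.030042, 0.639650) → end (x,ẋ)=(0.335136, 0.604174)

1 0.6500 0.0300 0.6396
2 1.2680 0.3351 0.6042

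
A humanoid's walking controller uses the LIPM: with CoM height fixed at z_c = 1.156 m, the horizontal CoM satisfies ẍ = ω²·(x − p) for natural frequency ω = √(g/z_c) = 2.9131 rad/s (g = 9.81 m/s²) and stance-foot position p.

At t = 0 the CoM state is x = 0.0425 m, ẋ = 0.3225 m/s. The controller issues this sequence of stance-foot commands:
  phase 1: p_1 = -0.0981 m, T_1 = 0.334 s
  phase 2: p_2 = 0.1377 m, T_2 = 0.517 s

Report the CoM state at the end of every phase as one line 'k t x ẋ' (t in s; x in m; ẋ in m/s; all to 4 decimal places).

phase 1: p=-0.0981, T=0.334, ωT=0.972975, cosh=1.511881, sinh=1.133924; start (x,ẋ)=(0.042500, 0.322500) → end (x,ẋ)=(0.240004, 0.952016)
phase 2: p=0.1377, T=0.517, ωT=1.506073, cosh=2.365384, sinh=2.143604; start (x,ẋ)=(0.240004, 0.952016) → end (x,ẋ)=(1.080228, 2.890722)

1 0.3340 0.2400 0.9520
2 0.8510 1.0802 2.8907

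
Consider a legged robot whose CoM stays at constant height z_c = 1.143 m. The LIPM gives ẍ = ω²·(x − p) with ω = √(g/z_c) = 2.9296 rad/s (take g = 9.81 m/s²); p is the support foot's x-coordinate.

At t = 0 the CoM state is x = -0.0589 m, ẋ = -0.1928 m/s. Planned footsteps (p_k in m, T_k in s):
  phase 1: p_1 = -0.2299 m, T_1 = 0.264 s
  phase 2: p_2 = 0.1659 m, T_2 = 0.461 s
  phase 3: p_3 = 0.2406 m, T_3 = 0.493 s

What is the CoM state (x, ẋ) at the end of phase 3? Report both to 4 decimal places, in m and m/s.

x = -1.3082, ẋ = -4.4345

phase 1: p=-0.2299, T=0.264, ωT=0.773414, cosh=1.314294, sinh=0.852859; start (x,ẋ)=(-0.058900, -0.192800) → end (x,ẋ)=(-0.061283, 0.173854)
phase 2: p=0.1659, T=0.461, ωT=1.350546, cosh=2.059315, sinh=1.800216; start (x,ẋ)=(-0.061283, 0.173854) → end (x,ẋ)=(-0.195110, -0.840125)
phase 3: p=0.2406, T=0.493, ωT=1.444293, cosh=2.237383, sinh=2.001470; start (x,ẋ)=(-0.195110, -0.840125) → end (x,ẋ)=(-1.308214, -4.434471)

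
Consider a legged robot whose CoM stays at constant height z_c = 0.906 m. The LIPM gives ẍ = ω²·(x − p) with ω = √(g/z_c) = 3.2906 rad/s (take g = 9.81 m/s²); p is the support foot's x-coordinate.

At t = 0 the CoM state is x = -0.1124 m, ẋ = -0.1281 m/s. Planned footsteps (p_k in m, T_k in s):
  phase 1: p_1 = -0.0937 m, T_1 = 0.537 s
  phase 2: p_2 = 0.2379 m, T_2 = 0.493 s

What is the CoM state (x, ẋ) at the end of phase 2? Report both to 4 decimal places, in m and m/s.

x = -1.4884, ẋ = -5.4674

phase 1: p=-0.0937, T=0.537, ωT=1.767052, cosh=3.012204, sinh=2.841368; start (x,ẋ)=(-0.112400, -0.128100) → end (x,ẋ)=(-0.260640, -0.560705)
phase 2: p=0.2379, T=0.493, ωT=1.622266, cosh=2.631002, sinh=2.433551; start (x,ẋ)=(-0.260640, -0.560705) → end (x,ẋ)=(-1.488427, -5.467445)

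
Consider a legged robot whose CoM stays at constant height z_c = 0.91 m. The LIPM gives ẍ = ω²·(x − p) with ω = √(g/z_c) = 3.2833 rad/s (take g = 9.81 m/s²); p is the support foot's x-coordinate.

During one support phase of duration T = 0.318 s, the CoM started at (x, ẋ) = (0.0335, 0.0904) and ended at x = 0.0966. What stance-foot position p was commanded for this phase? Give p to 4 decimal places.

p = -0.0149

ωT = 3.2833·0.318 = 1.044089; cosh(ωT) = 1.596411, sinh(ωT) = 1.244399
x(T) = p + (x₀−p)·cosh(ωT) + (ẋ₀/ω)·sinh(ωT) ⇒ p·(1 − cosh) = x(T) − x₀·cosh − (ẋ₀/ω)·sinh
numerator   = 0.0966 − (0.0335)·1.596411 − (0.0904/3.2833)·1.244399 = 0.008858
denominator = 1 − 1.596411 = -0.596411
p = 0.008858 / -0.596411 = -0.0149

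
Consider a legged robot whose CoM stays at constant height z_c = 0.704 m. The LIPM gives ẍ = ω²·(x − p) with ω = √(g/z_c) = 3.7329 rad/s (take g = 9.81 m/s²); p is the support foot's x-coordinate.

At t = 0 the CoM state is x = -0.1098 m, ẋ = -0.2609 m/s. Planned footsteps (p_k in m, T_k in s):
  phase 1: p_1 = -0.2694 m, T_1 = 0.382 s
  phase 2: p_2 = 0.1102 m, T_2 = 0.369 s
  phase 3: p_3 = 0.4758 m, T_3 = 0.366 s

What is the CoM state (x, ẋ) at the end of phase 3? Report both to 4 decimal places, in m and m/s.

phase 1: p=-0.2694, T=0.382, ωT=1.425968, cosh=2.201080, sinh=1.960804; start (x,ẋ)=(-0.109800, -0.260900) → end (x,ẋ)=(-0.055152, 0.593928)
phase 2: p=0.1102, T=0.369, ωT=1.377440, cosh=2.108481, sinh=1.856258; start (x,ẋ)=(-0.055152, 0.593928) → end (x,ẋ)=(0.056900, 0.106523)
phase 3: p=0.4758, T=0.366, ωT=1.366241, cosh=2.087825, sinh=1.832762; start (x,ẋ)=(0.056900, 0.106523) → end (x,ẋ)=(-0.346489, -2.643507)

x = -0.3465, ẋ = -2.6435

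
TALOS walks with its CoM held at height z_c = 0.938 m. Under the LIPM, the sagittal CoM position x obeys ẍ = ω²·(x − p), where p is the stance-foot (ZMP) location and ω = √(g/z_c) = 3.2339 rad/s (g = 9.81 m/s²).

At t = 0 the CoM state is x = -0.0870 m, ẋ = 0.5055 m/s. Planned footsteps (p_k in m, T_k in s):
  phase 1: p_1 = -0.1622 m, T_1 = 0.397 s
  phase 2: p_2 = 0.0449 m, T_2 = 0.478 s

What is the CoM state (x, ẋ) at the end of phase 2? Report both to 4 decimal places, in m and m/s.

phase 1: p=-0.1622, T=0.397, ωT=1.283858, cosh=1.943755, sinh=1.666788; start (x,ẋ)=(-0.087000, 0.505500) → end (x,ẋ)=(0.244511, 1.387913)
phase 2: p=0.0449, T=0.478, ωT=1.545804, cosh=2.452442, sinh=2.239301; start (x,ẋ)=(0.244511, 1.387913) → end (x,ẋ)=(1.495489, 4.849293)

x = 1.4955, ẋ = 4.8493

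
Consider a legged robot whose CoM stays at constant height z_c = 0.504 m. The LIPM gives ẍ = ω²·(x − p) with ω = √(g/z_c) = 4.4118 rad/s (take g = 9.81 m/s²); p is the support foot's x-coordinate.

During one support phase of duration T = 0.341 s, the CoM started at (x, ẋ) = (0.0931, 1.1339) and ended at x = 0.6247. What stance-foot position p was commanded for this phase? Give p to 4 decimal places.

ωT = 4.4118·0.341 = 1.504424; cosh(ωT) = 2.361852, sinh(ωT) = 2.139707
x(T) = p + (x₀−p)·cosh(ωT) + (ẋ₀/ω)·sinh(ωT) ⇒ p·(1 − cosh) = x(T) − x₀·cosh − (ẋ₀/ω)·sinh
numerator   = 0.6247 − (0.0931)·2.361852 − (1.1339/4.4118)·2.139707 = -0.145126
denominator = 1 − 2.361852 = -1.361852
p = -0.145126 / -1.361852 = 0.1066

p = 0.1066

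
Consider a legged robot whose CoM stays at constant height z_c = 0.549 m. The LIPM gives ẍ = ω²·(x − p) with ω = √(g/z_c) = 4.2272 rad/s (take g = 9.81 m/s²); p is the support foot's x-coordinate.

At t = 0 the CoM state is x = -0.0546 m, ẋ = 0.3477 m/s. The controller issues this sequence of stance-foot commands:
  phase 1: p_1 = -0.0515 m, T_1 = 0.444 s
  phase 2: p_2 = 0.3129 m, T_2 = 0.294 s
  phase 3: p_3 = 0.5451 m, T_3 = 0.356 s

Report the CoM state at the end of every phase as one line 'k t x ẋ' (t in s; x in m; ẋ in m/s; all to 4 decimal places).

phase 1: p=-0.0515, T=0.444, ωT=1.876877, cosh=3.343068, sinh=3.190001; start (x,ẋ)=(-0.054600, 0.347700) → end (x,ẋ)=(0.200524, 1.120582)
phase 2: p=0.3129, T=0.294, ωT=1.242797, cosh=1.876934, sinh=1.588358; start (x,ẋ)=(0.200524, 1.120582) → end (x,ẋ)=(0.523032, 1.348729)
phase 3: p=0.5451, T=0.356, ωT=1.504883, cosh=2.362835, sinh=2.140792; start (x,ẋ)=(0.523032, 1.348729) → end (x,ẋ)=(1.175999, 2.987125)

1 0.4440 0.2005 1.1206
2 0.7380 0.5230 1.3487
3 1.0940 1.1760 2.9871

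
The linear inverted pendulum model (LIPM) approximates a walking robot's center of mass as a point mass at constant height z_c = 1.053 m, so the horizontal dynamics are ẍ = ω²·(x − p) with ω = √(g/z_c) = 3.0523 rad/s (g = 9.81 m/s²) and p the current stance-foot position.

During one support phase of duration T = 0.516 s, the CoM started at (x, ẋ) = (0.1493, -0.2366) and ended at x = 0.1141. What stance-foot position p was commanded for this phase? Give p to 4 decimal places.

ωT = 3.0523·0.516 = 1.574987; cosh(ωT) = 2.518844, sinh(ωT) = 2.311834
x(T) = p + (x₀−p)·cosh(ωT) + (ẋ₀/ω)·sinh(ωT) ⇒ p·(1 − cosh) = x(T) − x₀·cosh − (ẋ₀/ω)·sinh
numerator   = 0.1141 − (0.1493)·2.518844 − (-0.2366/3.0523)·2.311834 = -0.082761
denominator = 1 − 2.518844 = -1.518844
p = -0.082761 / -1.518844 = 0.0545

p = 0.0545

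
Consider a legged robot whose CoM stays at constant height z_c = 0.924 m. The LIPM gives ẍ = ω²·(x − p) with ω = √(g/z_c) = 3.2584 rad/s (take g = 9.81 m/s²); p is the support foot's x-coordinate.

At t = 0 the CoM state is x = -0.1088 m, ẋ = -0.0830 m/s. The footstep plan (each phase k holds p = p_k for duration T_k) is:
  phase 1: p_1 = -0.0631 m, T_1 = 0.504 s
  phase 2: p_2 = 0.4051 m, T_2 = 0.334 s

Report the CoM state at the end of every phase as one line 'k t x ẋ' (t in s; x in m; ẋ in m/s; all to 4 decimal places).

phase 1: p=-0.0631, T=0.504, ωT=1.642234, cosh=2.680122, sinh=2.486575; start (x,ẋ)=(-0.108800, -0.083000) → end (x,ẋ)=(-0.248921, -0.592723)
phase 2: p=0.4051, T=0.334, ωT=1.088306, cosh=1.653013, sinh=1.316226; start (x,ẋ)=(-0.248921, -0.592723) → end (x,ẋ)=(-0.915435, -3.784739)

1 0.5040 -0.2489 -0.5927
2 0.8380 -0.9154 -3.7847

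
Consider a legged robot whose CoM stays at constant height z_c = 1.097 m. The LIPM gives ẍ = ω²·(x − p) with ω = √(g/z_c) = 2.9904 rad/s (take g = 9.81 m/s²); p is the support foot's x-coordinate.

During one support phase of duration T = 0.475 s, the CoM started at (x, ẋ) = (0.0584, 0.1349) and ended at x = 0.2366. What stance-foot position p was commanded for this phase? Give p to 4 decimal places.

ωT = 2.9904·0.475 = 1.420440; cosh(ωT) = 2.190274, sinh(ωT) = 1.948667
x(T) = p + (x₀−p)·cosh(ωT) + (ẋ₀/ω)·sinh(ωT) ⇒ p·(1 − cosh) = x(T) − x₀·cosh − (ẋ₀/ω)·sinh
numerator   = 0.2366 − (0.0584)·2.190274 − (0.1349/2.9904)·1.948667 = 0.020782
denominator = 1 − 2.190274 = -1.190274
p = 0.020782 / -1.190274 = -0.0175

p = -0.0175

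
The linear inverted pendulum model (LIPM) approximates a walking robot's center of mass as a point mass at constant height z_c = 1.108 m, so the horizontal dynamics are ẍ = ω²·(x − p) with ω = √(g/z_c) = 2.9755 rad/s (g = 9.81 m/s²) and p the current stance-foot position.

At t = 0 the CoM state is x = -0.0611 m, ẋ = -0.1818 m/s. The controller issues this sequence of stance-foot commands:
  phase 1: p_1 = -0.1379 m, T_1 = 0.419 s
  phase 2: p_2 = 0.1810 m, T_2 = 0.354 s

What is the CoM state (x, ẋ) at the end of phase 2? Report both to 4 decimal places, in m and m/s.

phase 1: p=-0.1379, T=0.419, ωT=1.246734, cosh=1.883203, sinh=1.595761; start (x,ẋ)=(-0.061100, -0.181800) → end (x,ẋ)=(-0.090769, 0.022294)
phase 2: p=0.1810, T=0.354, ωT=1.053327, cosh=1.607975, sinh=1.259199; start (x,ẋ)=(-0.090769, 0.022294) → end (x,ẋ)=(-0.246564, -0.982402)

x = -0.2466, ẋ = -0.9824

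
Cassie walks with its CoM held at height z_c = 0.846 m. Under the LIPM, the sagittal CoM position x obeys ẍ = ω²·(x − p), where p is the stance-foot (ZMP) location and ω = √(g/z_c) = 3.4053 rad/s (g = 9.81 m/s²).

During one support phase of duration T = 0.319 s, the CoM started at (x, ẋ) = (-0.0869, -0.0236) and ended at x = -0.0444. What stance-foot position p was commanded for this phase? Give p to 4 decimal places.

p = -0.1662

ωT = 3.4053·0.319 = 1.086291; cosh(ωT) = 1.650364, sinh(ωT) = 1.312898
x(T) = p + (x₀−p)·cosh(ωT) + (ẋ₀/ω)·sinh(ωT) ⇒ p·(1 − cosh) = x(T) − x₀·cosh − (ẋ₀/ω)·sinh
numerator   = -0.0444 − (-0.0869)·1.650364 − (-0.0236/3.4053)·1.312898 = 0.108116
denominator = 1 − 1.650364 = -0.650364
p = 0.108116 / -0.650364 = -0.1662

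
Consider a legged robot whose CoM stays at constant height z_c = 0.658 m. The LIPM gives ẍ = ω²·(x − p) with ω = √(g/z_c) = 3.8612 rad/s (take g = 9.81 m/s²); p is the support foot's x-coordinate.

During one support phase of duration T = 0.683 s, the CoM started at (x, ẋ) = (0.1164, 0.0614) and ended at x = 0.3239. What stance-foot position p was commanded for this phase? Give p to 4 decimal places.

ωT = 3.8612·0.683 = 2.637200; cosh(ωT) = 7.022789, sinh(ωT) = 6.951227
x(T) = p + (x₀−p)·cosh(ωT) + (ẋ₀/ω)·sinh(ωT) ⇒ p·(1 − cosh) = x(T) − x₀·cosh − (ẋ₀/ω)·sinh
numerator   = 0.3239 − (0.1164)·7.022789 − (0.0614/3.8612)·6.951227 = -0.604090
denominator = 1 − 7.022789 = -6.022789
p = -0.604090 / -6.022789 = 0.1003

p = 0.1003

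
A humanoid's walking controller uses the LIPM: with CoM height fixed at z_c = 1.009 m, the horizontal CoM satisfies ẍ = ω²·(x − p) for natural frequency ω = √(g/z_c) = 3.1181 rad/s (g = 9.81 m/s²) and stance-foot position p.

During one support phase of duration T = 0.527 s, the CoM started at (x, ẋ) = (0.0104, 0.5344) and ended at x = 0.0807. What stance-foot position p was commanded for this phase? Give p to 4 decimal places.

p = 0.2222

ωT = 3.1181·0.527 = 1.643239; cosh(ωT) = 2.682623, sinh(ωT) = 2.489270
x(T) = p + (x₀−p)·cosh(ωT) + (ẋ₀/ω)·sinh(ωT) ⇒ p·(1 − cosh) = x(T) − x₀·cosh − (ẋ₀/ω)·sinh
numerator   = 0.0807 − (0.0104)·2.682623 − (0.5344/3.1181)·2.489270 = -0.373826
denominator = 1 − 2.682623 = -1.682623
p = -0.373826 / -1.682623 = 0.2222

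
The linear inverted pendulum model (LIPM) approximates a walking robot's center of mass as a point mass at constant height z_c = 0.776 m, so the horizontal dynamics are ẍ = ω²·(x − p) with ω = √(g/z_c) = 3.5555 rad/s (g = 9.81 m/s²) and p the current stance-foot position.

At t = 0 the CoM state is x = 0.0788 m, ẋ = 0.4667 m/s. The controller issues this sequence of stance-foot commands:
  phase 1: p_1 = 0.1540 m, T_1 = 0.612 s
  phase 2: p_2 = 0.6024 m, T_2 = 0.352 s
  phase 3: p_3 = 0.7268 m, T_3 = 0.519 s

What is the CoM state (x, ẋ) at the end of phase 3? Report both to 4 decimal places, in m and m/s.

x = 0.8164, ẋ = 0.4644

phase 1: p=0.1540, T=0.612, ωT=2.175966, cosh=4.462095, sinh=4.348597; start (x,ẋ)=(0.078800, 0.466700) → end (x,ẋ)=(0.389253, 0.919760)
phase 2: p=0.6024, T=0.352, ωT=1.251536, cosh=1.890887, sinh=1.604822; start (x,ẋ)=(0.389253, 0.919760) → end (x,ẋ)=(0.614510, 0.522960)
phase 3: p=0.7268, T=0.519, ωT=1.845304, cosh=3.244002, sinh=3.086025; start (x,ẋ)=(0.614510, 0.522960) → end (x,ẋ)=(0.816437, 0.464393)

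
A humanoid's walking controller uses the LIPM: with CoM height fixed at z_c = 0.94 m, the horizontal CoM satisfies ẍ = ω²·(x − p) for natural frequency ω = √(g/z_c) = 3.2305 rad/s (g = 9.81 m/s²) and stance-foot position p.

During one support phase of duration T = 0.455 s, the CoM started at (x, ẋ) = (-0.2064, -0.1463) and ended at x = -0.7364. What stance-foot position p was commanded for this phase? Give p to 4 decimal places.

p = 0.1323

ωT = 3.2305·0.455 = 1.469878; cosh(ωT) = 2.289328, sinh(ωT) = 2.059374
x(T) = p + (x₀−p)·cosh(ωT) + (ẋ₀/ω)·sinh(ωT) ⇒ p·(1 − cosh) = x(T) − x₀·cosh − (ẋ₀/ω)·sinh
numerator   = -0.7364 − (-0.2064)·2.289328 − (-0.1463/3.2305)·2.059374 = -0.170620
denominator = 1 − 2.289328 = -1.289328
p = -0.170620 / -1.289328 = 0.1323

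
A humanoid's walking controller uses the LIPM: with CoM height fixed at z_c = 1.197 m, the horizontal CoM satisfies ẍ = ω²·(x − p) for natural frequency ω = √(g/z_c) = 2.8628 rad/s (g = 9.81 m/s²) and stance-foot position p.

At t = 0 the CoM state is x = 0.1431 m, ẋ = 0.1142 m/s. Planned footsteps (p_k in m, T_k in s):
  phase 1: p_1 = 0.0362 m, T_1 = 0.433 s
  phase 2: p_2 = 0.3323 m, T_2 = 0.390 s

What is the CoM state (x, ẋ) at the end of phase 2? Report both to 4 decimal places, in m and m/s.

x = 0.6091, ẋ = 1.0519

phase 1: p=0.0362, T=0.433, ωT=1.239592, cosh=1.871854, sinh=1.582352; start (x,ẋ)=(0.143100, 0.114200) → end (x,ẋ)=(0.299423, 0.698018)
phase 2: p=0.3323, T=0.390, ωT=1.116492, cosh=1.690774, sinh=1.363348; start (x,ẋ)=(0.299423, 0.698018) → end (x,ẋ)=(0.609128, 1.051871)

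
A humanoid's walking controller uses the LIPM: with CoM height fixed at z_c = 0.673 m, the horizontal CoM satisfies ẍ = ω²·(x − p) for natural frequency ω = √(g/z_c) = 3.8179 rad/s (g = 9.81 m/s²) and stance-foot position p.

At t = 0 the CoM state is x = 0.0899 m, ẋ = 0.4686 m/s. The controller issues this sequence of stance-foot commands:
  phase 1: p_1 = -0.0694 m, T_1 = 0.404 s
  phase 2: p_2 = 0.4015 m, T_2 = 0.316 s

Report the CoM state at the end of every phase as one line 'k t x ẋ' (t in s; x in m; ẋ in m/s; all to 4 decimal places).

1 0.4040 0.5939 2.5026
2 0.7200 1.7489 5.6732

phase 1: p=-0.0694, T=0.404, ωT=1.542432, cosh=2.444903, sinh=2.231043; start (x,ẋ)=(0.089900, 0.468600) → end (x,ẋ)=(0.593906, 2.502583)
phase 2: p=0.4015, T=0.316, ωT=1.206456, cosh=1.820439, sinh=1.521183; start (x,ẋ)=(0.593906, 2.502583) → end (x,ẋ)=(1.748879, 5.673242)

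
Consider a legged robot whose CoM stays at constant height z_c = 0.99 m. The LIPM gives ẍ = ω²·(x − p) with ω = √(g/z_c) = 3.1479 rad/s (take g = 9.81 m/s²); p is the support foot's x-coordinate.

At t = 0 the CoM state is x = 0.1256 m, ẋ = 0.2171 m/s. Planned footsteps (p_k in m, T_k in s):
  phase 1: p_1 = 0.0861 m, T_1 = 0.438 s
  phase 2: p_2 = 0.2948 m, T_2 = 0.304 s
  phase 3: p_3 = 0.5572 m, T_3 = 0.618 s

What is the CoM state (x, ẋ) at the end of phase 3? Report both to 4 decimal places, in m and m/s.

x = 1.6359, ẋ = 3.5512

phase 1: p=0.0861, T=0.438, ωT=1.378780, cosh=2.110971, sinh=1.859085; start (x,ẋ)=(0.125600, 0.217100) → end (x,ẋ)=(0.297698, 0.689454)
phase 2: p=0.2948, T=0.304, ωT=0.956962, cosh=1.493916, sinh=1.109858; start (x,ẋ)=(0.297698, 0.689454) → end (x,ẋ)=(0.542211, 1.040112)
phase 3: p=0.5572, T=0.618, ωT=1.945402, cosh=3.569687, sinh=3.426758; start (x,ẋ)=(0.542211, 1.040112) → end (x,ẋ)=(1.635944, 3.551186)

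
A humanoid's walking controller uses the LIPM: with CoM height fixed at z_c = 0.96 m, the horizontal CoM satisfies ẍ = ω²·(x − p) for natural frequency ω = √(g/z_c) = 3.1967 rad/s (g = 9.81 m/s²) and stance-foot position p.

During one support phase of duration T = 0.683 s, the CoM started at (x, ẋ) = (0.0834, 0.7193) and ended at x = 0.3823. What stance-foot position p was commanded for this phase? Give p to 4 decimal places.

ωT = 3.1967·0.683 = 2.183346; cosh(ωT) = 4.494310, sinh(ωT) = 4.381646
x(T) = p + (x₀−p)·cosh(ωT) + (ẋ₀/ω)·sinh(ωT) ⇒ p·(1 − cosh) = x(T) − x₀·cosh − (ẋ₀/ω)·sinh
numerator   = 0.3823 − (0.0834)·4.494310 − (0.7193/3.1967)·4.381646 = -0.978454
denominator = 1 − 4.494310 = -3.494310
p = -0.978454 / -3.494310 = 0.2800

p = 0.2800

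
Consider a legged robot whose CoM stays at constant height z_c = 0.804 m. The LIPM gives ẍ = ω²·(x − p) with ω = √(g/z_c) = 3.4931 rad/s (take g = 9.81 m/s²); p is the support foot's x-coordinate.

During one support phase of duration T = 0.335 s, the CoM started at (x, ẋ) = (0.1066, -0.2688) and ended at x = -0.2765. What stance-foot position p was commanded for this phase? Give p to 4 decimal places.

p = 0.4602

ωT = 3.4931·0.335 = 1.170189; cosh(ωT) = 1.766454, sinh(ωT) = 1.456146
x(T) = p + (x₀−p)·cosh(ωT) + (ẋ₀/ω)·sinh(ωT) ⇒ p·(1 − cosh) = x(T) − x₀·cosh − (ẋ₀/ω)·sinh
numerator   = -0.2765 − (0.1066)·1.766454 − (-0.2688/3.4931)·1.456146 = -0.352751
denominator = 1 − 1.766454 = -0.766454
p = -0.352751 / -0.766454 = 0.4602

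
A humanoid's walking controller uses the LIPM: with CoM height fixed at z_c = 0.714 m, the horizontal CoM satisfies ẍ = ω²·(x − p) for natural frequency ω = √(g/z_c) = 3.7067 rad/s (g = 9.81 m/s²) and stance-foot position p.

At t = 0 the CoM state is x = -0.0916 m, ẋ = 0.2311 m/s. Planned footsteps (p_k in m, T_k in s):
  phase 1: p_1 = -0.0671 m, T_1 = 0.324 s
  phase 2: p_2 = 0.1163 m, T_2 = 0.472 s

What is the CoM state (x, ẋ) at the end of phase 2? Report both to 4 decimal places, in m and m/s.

phase 1: p=-0.0671, T=0.324, ωT=1.200971, cosh=1.812122, sinh=1.511220; start (x,ẋ)=(-0.091600, 0.231100) → end (x,ẋ)=(-0.017278, 0.281541)
phase 2: p=0.1163, T=0.472, ωT=1.749562, cosh=2.962968, sinh=2.789118; start (x,ẋ)=(-0.017278, 0.281541) → end (x,ẋ)=(-0.067640, -0.546784)

x = -0.0676, ẋ = -0.5468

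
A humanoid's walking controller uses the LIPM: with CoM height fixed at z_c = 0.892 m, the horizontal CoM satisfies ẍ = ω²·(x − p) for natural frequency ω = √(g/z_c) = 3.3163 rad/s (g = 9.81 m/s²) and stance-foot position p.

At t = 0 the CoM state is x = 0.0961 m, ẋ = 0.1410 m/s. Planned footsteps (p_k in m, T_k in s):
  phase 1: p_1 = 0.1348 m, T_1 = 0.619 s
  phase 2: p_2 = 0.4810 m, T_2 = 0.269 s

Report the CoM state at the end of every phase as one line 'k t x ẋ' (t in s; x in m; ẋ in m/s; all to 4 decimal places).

1 0.6190 0.1445 0.0666
2 0.8880 0.0218 -1.0382

phase 1: p=0.1348, T=0.619, ωT=2.052790, cosh=3.958989, sinh=3.830613; start (x,ẋ)=(0.096100, 0.141000) → end (x,ẋ)=(0.144454, 0.066594)
phase 2: p=0.4810, T=0.269, ωT=0.892085, cosh=1.425006, sinh=1.015205; start (x,ẋ)=(0.144454, 0.066594) → end (x,ẋ)=(0.021806, -1.038161)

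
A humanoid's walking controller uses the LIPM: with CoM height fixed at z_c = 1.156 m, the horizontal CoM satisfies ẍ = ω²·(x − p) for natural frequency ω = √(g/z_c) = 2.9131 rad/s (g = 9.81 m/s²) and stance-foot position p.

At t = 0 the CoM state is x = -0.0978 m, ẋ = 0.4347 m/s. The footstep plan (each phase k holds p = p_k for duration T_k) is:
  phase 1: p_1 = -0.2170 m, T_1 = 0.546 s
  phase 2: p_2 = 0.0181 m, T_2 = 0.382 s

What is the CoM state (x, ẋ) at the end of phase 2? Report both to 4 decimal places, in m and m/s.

x = 1.6245, ẋ = 4.9106

phase 1: p=-0.2170, T=0.546, ωT=1.590553, cosh=2.555136, sinh=2.351323; start (x,ẋ)=(-0.097800, 0.434700) → end (x,ẋ)=(0.438443, 1.927195)
phase 2: p=0.0181, T=0.382, ωT=1.112804, cosh=1.685758, sinh=1.357122; start (x,ẋ)=(0.438443, 1.927195) → end (x,ẋ)=(1.624515, 4.910579)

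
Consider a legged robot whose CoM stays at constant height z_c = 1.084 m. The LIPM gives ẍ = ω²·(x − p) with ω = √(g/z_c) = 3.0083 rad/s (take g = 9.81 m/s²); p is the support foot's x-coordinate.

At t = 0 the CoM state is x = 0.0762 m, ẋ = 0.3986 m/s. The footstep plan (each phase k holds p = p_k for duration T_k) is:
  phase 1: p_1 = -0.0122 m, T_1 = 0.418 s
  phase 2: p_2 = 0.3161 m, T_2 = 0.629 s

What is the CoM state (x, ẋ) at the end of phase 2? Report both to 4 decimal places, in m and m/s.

phase 1: p=-0.0122, T=0.418, ωT=1.257469, cosh=1.900442, sinh=1.616069; start (x,ẋ)=(0.076200, 0.398600) → end (x,ẋ)=(0.369928, 1.187284)
phase 2: p=0.3161, T=0.629, ωT=1.892221, cosh=3.392411, sinh=3.241674; start (x,ẋ)=(0.369928, 1.187284) → end (x,ẋ)=(1.778097, 4.552684)

x = 1.7781, ẋ = 4.5527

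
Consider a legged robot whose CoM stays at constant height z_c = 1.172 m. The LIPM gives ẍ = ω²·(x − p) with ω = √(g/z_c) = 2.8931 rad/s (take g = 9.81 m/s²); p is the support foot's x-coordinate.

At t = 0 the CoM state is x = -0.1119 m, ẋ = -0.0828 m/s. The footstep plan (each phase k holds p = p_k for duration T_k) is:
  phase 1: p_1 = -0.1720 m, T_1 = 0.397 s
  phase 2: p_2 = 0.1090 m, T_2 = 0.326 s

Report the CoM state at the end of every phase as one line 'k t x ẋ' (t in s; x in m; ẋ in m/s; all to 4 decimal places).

1 0.3970 -0.1083 0.1029
2 0.7230 -0.1736 -0.5326

phase 1: p=-0.1720, T=0.397, ωT=1.148561, cosh=1.735372, sinh=1.418279; start (x,ẋ)=(-0.111900, -0.082800) → end (x,ẋ)=(-0.108295, 0.102915)
phase 2: p=0.1090, T=0.326, ωT=0.943151, cosh=1.478729, sinh=1.089330; start (x,ẋ)=(-0.108295, 0.102915) → end (x,ẋ)=(-0.173570, -0.532631)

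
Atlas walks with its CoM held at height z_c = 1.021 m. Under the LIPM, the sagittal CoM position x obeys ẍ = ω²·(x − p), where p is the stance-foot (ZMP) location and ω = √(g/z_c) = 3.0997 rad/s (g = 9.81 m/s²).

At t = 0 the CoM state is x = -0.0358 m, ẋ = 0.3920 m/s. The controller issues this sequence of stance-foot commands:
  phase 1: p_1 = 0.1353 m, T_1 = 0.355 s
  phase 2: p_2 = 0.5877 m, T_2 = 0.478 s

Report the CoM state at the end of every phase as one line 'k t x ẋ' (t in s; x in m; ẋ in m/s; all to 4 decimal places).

phase 1: p=0.1353, T=0.355, ωT=1.100393, cosh=1.669044, sinh=1.336304; start (x,ẋ)=(-0.035800, 0.392000) → end (x,ẋ)=(0.018721, -0.054455)
phase 2: p=0.5877, T=0.478, ωT=1.481657, cosh=2.313745, sinh=2.086484; start (x,ẋ)=(0.018721, -0.054455) → end (x,ẋ)=(-0.765428, -3.805855)

1 0.3550 0.0187 -0.0545
2 0.8330 -0.7654 -3.8059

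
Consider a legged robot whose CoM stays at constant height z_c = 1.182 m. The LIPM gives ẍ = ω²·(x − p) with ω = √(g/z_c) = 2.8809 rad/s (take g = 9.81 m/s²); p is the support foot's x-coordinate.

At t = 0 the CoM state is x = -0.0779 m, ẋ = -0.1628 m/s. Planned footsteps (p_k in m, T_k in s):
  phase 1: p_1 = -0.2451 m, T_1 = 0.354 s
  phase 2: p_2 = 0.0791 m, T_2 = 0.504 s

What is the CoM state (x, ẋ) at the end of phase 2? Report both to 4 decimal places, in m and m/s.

x = 0.0137, ẋ = -0.0242

phase 1: p=-0.2451, T=0.354, ωT=1.019839, cosh=1.566700, sinh=1.206047; start (x,ẋ)=(-0.077900, -0.162800) → end (x,ẋ)=(-0.051302, 0.325878)
phase 2: p=0.0791, T=0.504, ωT=1.451974, cosh=2.252822, sinh=2.018714; start (x,ẋ)=(-0.051302, 0.325878) → end (x,ẋ)=(0.013679, -0.024234)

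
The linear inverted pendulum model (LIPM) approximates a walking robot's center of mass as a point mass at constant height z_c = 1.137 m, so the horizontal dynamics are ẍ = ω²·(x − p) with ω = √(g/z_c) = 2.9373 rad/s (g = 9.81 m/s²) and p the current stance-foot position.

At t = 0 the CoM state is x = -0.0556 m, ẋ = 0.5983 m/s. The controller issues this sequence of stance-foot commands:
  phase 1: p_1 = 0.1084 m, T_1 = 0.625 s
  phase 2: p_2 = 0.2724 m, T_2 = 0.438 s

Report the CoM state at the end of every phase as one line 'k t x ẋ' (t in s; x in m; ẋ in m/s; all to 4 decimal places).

phase 1: p=0.1084, T=0.625, ωT=1.835813, cosh=3.214855, sinh=3.055371; start (x,ẋ)=(-0.055600, 0.598300) → end (x,ẋ)=(0.203514, 0.451623)
phase 2: p=0.2724, T=0.438, ωT=1.286537, cosh=1.948228, sinh=1.672002; start (x,ẋ)=(0.203514, 0.451623) → end (x,ẋ)=(0.395272, 0.541552)

1 0.6250 0.2035 0.4516
2 1.0630 0.3953 0.5416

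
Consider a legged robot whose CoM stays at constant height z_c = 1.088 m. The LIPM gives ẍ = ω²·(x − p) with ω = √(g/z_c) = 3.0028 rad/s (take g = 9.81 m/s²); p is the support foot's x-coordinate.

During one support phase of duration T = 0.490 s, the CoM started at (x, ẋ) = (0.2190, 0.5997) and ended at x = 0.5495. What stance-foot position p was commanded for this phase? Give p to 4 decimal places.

p = 0.2820

ωT = 3.0028·0.490 = 1.471372; cosh(ωT) = 2.292408, sinh(ωT) = 2.062798
x(T) = p + (x₀−p)·cosh(ωT) + (ẋ₀/ω)·sinh(ωT) ⇒ p·(1 − cosh) = x(T) − x₀·cosh − (ẋ₀/ω)·sinh
numerator   = 0.5495 − (0.2190)·2.292408 − (0.5997/3.0028)·2.062798 = -0.364506
denominator = 1 − 2.292408 = -1.292408
p = -0.364506 / -1.292408 = 0.2820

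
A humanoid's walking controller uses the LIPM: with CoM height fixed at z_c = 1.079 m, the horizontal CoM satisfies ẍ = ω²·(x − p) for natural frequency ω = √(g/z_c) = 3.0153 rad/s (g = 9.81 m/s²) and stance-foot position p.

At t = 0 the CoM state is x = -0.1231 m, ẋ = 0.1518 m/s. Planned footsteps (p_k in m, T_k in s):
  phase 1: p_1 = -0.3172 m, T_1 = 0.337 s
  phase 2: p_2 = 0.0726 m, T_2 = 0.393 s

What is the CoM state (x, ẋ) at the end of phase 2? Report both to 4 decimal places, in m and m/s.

phase 1: p=-0.3172, T=0.337, ωT=1.016156, cosh=1.562270, sinh=1.200286; start (x,ẋ)=(-0.123100, 0.151800) → end (x,ẋ)=(0.046463, 0.939643)
phase 2: p=0.0726, T=0.393, ωT=1.185013, cosh=1.788236, sinh=1.482493; start (x,ẋ)=(0.046463, 0.939643) → end (x,ẋ)=(0.487843, 1.563466)

x = 0.4878, ẋ = 1.5635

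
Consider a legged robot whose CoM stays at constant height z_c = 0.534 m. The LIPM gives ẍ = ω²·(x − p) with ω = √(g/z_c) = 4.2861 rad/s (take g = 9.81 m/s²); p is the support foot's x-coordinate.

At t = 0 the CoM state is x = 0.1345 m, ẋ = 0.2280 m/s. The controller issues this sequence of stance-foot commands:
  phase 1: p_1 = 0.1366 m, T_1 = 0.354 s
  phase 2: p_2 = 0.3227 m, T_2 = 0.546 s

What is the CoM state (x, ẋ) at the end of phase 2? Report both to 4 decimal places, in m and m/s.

phase 1: p=0.1366, T=0.354, ωT=1.517279, cosh=2.389555, sinh=2.170248; start (x,ẋ)=(0.134500, 0.228000) → end (x,ẋ)=(0.247029, 0.525285)
phase 2: p=0.3227, T=0.546, ωT=2.340211, cosh=5.239865, sinh=5.143558; start (x,ẋ)=(0.247029, 0.525285) → end (x,ẋ)=(0.556563, 1.084186)

x = 0.5566, ẋ = 1.0842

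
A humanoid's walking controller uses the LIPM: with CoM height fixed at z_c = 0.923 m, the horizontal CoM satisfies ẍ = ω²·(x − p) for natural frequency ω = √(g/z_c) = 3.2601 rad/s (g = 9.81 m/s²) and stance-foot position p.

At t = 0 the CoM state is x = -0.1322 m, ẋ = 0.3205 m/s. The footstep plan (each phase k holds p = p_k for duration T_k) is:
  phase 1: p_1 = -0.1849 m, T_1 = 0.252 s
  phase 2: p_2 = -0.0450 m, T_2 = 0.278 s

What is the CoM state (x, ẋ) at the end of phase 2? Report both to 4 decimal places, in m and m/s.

phase 1: p=-0.1849, T=0.252, ωT=0.821545, cosh=1.356881, sinh=0.917130; start (x,ẋ)=(-0.132200, 0.320500) → end (x,ẋ)=(-0.023229, 0.592450)
phase 2: p=-0.0450, T=0.278, ωT=0.906308, cosh=1.439590, sinh=1.035577; start (x,ẋ)=(-0.023229, 0.592450) → end (x,ẋ)=(0.174533, 0.926384)

x = 0.1745, ẋ = 0.9264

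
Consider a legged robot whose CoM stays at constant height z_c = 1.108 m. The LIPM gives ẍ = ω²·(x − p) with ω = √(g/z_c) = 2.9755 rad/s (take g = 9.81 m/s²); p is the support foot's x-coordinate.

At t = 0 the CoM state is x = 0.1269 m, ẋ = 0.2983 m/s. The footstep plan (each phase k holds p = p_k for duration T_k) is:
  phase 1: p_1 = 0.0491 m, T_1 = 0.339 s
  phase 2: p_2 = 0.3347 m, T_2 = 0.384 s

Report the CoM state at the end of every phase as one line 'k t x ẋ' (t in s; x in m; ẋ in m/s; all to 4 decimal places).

phase 1: p=0.0491, T=0.339, ωT=1.008695, cosh=1.553357, sinh=1.188662; start (x,ẋ)=(0.126900, 0.298300) → end (x,ẋ)=(0.289117, 0.738534)
phase 2: p=0.3347, T=0.384, ωT=1.142592, cosh=1.726937, sinh=1.407946; start (x,ẋ)=(0.289117, 0.738534) → end (x,ẋ)=(0.605440, 1.084440)

1 0.3390 0.2891 0.7385
2 0.7230 0.6054 1.0844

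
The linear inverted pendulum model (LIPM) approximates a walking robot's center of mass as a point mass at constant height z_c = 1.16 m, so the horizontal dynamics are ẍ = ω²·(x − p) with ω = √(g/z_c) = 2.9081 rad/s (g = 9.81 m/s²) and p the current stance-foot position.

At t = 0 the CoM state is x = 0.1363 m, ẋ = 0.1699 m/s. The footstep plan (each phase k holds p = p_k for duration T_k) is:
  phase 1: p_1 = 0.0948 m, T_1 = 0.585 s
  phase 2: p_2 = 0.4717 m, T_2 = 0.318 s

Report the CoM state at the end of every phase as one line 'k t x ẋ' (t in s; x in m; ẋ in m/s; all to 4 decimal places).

phase 1: p=0.0948, T=0.585, ωT=1.701238, cosh=2.831594, sinh=2.649137; start (x,ẋ)=(0.136300, 0.169900) → end (x,ẋ)=(0.367082, 0.800802)
phase 2: p=0.4717, T=0.318, ωT=0.924776, cosh=1.458962, sinh=1.062341; start (x,ẋ)=(0.367082, 0.800802) → end (x,ẋ)=(0.611602, 0.845132)

1 0.5850 0.3671 0.8008
2 0.9030 0.6116 0.8451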